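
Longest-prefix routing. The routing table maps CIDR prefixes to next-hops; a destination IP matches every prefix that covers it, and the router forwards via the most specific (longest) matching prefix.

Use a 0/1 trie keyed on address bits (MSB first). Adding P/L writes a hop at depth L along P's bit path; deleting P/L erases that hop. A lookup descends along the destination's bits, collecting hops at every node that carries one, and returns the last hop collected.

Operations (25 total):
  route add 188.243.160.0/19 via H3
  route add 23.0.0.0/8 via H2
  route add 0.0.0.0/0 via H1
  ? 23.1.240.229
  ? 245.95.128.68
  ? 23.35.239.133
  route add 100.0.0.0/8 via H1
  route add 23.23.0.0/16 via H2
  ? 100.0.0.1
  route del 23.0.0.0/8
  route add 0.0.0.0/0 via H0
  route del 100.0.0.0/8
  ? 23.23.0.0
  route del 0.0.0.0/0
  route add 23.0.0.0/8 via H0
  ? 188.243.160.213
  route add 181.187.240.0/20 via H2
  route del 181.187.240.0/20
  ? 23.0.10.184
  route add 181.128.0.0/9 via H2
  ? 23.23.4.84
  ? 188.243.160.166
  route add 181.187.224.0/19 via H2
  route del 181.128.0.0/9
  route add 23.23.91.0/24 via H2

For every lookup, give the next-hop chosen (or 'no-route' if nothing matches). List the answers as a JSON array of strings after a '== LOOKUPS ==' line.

Apply in order:
  + 188.243.160.0/19 (H3) depth=19
  + 23.0.0.0/8 (H2) depth=8
  + 0.0.0.0/0 (H1) depth=0
  ? 23.1.240.229  path d0:H1→d1:-→d2:-→d3:-→d4:-→d5:-→d6:-→d7:-→d8:H2  best=H2
  ? 245.95.128.68  path d0:H1→d1:-  best=H1
  ? 23.35.239.133  path d0:H1→d1:-→d2:-→d3:-→d4:-→d5:-→d6:-→d7:-→d8:H2  best=H2
  + 100.0.0.0/8 (H1) depth=8
  + 23.23.0.0/16 (H2) depth=16
  ? 100.0.0.1  path d0:H1→d1:-→d2:-→d3:-→d4:-→d5:-→d6:-→d7:-→d8:H1  best=H1
  del 23.0.0.0/8 (clear depth 8)
  + 0.0.0.0/0 (H0) depth=0
  del 100.0.0.0/8 (clear depth 8)
  ? 23.23.0.0  path d0:H0→d1:-→d2:-→d3:-→d4:-→d5:-→d6:-→d7:-→d8:-→d9:-→d10:-→d11:-→d12:-→d13:-→d14:-→d15:-→d16:H2  best=H2
  del 0.0.0.0/0 (clear depth 0)
  + 23.0.0.0/8 (H0) depth=8
  ? 188.243.160.213  path d0:-→d1:-→d2:-→d3:-→d4:-→d5:-→d6:-→d7:-→d8:-→d9:-→d10:-→d11:-→d12:-→d13:-→d14:-→d15:-→d16:-→d17:-→d18:-→d19:H3  best=H3
  + 181.187.240.0/20 (H2) depth=20
  del 181.187.240.0/20 (clear depth 20)
  ? 23.0.10.184  path d0:-→d1:-→d2:-→d3:-→d4:-→d5:-→d6:-→d7:-→d8:H0→d9:-→d10:-→d11:-  best=H0
  + 181.128.0.0/9 (H2) depth=9
  ? 23.23.4.84  path d0:-→d1:-→d2:-→d3:-→d4:-→d5:-→d6:-→d7:-→d8:H0→d9:-→d10:-→d11:-→d12:-→d13:-→d14:-→d15:-→d16:H2  best=H2
  ? 188.243.160.166  path d0:-→d1:-→d2:-→d3:-→d4:-→d5:-→d6:-→d7:-→d8:-→d9:-→d10:-→d11:-→d12:-→d13:-→d14:-→d15:-→d16:-→d17:-→d18:-→d19:H3  best=H3
  + 181.187.224.0/19 (H2) depth=19
  del 181.128.0.0/9 (clear depth 9)
  + 23.23.91.0/24 (H2) depth=24

== LOOKUPS ==
["H2","H1","H2","H1","H2","H3","H0","H2","H3"]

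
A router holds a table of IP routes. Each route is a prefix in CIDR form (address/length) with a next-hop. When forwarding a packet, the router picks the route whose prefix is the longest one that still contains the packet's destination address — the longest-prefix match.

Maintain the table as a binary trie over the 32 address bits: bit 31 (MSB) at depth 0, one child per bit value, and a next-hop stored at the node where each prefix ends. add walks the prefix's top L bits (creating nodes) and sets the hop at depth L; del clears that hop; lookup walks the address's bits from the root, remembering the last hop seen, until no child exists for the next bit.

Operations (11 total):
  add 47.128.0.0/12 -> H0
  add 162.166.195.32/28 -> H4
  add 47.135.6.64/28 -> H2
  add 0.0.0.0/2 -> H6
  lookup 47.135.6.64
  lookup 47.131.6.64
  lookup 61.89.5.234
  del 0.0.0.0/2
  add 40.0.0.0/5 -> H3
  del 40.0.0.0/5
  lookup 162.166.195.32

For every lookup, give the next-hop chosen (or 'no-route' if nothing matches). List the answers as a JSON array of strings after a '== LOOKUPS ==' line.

Trace:
  + 47.128.0.0/12 (H0) depth=12
  + 162.166.195.32/28 (H4) depth=28
  + 47.135.6.64/28 (H2) depth=28
  + 0.0.0.0/2 (H6) depth=2
  Q 47.135.6.64: descend 0010111110000111000001100100 ; hops seen [H6,H0,H2] ; pick H2
  Q 47.131.6.64: descend 0010111110000 ; hops seen [H6,H0] ; pick H0
  Q 61.89.5.234: descend 001 ; hops seen [H6] ; pick H6
  - 0.0.0.0/2 clear@2
  + 40.0.0.0/5 (H3) depth=5
  - 40.0.0.0/5 clear@5
  Q 162.166.195.32: descend 1010001010100110110000110010 ; hops seen [H4] ; pick H4

== LOOKUPS ==
["H2","H0","H6","H4"]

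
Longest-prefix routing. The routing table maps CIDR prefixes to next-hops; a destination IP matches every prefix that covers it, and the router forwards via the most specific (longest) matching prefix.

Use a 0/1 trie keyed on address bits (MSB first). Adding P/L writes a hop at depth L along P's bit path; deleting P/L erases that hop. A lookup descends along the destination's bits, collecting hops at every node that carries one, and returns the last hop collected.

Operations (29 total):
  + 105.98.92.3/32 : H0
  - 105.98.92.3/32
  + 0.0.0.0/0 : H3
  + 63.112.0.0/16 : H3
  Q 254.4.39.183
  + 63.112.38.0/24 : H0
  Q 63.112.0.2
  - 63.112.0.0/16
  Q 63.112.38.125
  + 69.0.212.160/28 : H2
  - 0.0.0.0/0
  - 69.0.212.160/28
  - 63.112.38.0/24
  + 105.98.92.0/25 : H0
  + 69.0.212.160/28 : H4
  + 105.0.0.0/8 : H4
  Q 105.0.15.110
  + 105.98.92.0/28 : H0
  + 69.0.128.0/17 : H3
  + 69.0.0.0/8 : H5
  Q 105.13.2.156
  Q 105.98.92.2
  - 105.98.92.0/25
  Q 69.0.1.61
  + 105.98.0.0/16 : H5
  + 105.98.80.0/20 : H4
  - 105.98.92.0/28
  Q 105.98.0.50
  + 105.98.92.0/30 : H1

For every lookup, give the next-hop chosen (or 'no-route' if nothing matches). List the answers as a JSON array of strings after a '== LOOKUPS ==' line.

Process each operation:
  + 105.98.92.3/32 (H0) depth=32
  del 105.98.92.3/32 (clear depth 32)
  + 0.0.0.0/0 (H3) depth=0
  + 63.112.0.0/16 (H3) depth=16
  ? 254.4.39.183  path d0:H3  best=H3
  + 63.112.38.0/24 (H0) depth=24
  ? 63.112.0.2  path d0:H3→d1:-→d2:-→d3:-→d4:-→d5:-→d6:-→d7:-→d8:-→d9:-→d10:-→d11:-→d12:-→d13:-→d14:-→d15:-→d16:H3→d17:-→d18:-  best=H3
  del 63.112.0.0/16 (clear depth 16)
  ? 63.112.38.125  path d0:H3→d1:-→d2:-→d3:-→d4:-→d5:-→d6:-→d7:-→d8:-→d9:-→d10:-→d11:-→d12:-→d13:-→d14:-→d15:-→d16:-→d17:-→d18:-→d19:-→d20:-→d21:-→d22:-→d23:-→d24:H0  best=H0
  + 69.0.212.160/28 (H2) depth=28
  del 0.0.0.0/0 (clear depth 0)
  del 69.0.212.160/28 (clear depth 28)
  del 63.112.38.0/24 (clear depth 24)
  + 105.98.92.0/25 (H0) depth=25
  + 69.0.212.160/28 (H4) depth=28
  + 105.0.0.0/8 (H4) depth=8
  ? 105.0.15.110  path d0:-→d1:-→d2:-→d3:-→d4:-→d5:-→d6:-→d7:-→d8:H4→d9:-  best=H4
  + 105.98.92.0/28 (H0) depth=28
  + 69.0.128.0/17 (H3) depth=17
  + 69.0.0.0/8 (H5) depth=8
  ? 105.13.2.156  path d0:-→d1:-→d2:-→d3:-→d4:-→d5:-→d6:-→d7:-→d8:H4→d9:-  best=H4
  ? 105.98.92.2  path d0:-→d1:-→d2:-→d3:-→d4:-→d5:-→d6:-→d7:-→d8:H4→d9:-→d10:-→d11:-→d12:-→d13:-→d14:-→d15:-→d16:-→d17:-→d18:-→d19:-→d20:-→d21:-→d22:-→d23:-→d24:-→d25:H0→d26:-→d27:-→d28:H0→d29:-→d30:-→d31:-  best=H0
  del 105.98.92.0/25 (clear depth 25)
  ? 69.0.1.61  path d0:-→d1:-→d2:-→d3:-→d4:-→d5:-→d6:-→d7:-→d8:H5→d9:-→d10:-→d11:-→d12:-→d13:-→d14:-→d15:-→d16:-  best=H5
  + 105.98.0.0/16 (H5) depth=16
  + 105.98.80.0/20 (H4) depth=20
  del 105.98.92.0/28 (clear depth 28)
  ? 105.98.0.50  path d0:-→d1:-→d2:-→d3:-→d4:-→d5:-→d6:-→d7:-→d8:H4→d9:-→d10:-→d11:-→d12:-→d13:-→d14:-→d15:-→d16:H5→d17:-  best=H5
  + 105.98.92.0/30 (H1) depth=30

== LOOKUPS ==
["H3","H3","H0","H4","H4","H0","H5","H5"]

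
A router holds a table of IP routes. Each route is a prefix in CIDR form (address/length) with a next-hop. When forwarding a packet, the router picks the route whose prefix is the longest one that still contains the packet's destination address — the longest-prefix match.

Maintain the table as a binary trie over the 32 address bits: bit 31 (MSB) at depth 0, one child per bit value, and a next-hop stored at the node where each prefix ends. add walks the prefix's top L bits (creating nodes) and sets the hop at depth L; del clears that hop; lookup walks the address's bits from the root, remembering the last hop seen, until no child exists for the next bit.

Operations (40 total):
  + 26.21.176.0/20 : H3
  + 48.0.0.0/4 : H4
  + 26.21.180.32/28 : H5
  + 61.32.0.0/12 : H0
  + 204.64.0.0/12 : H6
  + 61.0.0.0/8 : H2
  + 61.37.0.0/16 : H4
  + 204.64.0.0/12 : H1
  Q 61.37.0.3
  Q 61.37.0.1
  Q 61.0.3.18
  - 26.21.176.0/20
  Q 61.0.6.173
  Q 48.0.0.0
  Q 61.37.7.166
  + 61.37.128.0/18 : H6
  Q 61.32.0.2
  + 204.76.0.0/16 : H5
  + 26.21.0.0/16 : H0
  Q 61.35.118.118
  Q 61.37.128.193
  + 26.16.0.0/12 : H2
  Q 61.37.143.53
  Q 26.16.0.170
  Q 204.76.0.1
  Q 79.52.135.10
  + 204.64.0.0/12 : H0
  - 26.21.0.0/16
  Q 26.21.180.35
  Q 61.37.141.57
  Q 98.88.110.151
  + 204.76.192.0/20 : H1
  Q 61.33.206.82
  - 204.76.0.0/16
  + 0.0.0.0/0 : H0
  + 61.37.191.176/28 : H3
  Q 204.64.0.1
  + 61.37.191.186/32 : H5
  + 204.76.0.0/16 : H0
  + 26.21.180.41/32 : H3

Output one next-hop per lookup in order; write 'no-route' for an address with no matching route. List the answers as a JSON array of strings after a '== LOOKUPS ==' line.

Process each operation:
  add 26.21.176.0/20 -> H3 at depth 20
  add 48.0.0.0/4 -> H4 at depth 4
  add 26.21.180.32/28 -> H5 at depth 28
  add 61.32.0.0/12 -> H0 at depth 12
  add 204.64.0.0/12 -> H6 at depth 12
  add 61.0.0.0/8 -> H2 at depth 8
  add 61.37.0.0/16 -> H4 at depth 16
  add 204.64.0.0/12 -> H1 at depth 12
  lookup 61.37.0.3: bits 0011110100100101 walk d0:-→d1:-→d2:-→d3:-→d4:H4→d5:-→d6:-→d7:-→d8:H2→d9:-→d10:-→d11:-→d12:H0→d13:-→d14:-→d15:-→d16:H4 -> H4
  lookup 61.37.0.1: bits 0011110100100101 walk d0:-→d1:-→d2:-→d3:-→d4:H4→d5:-→d6:-→d7:-→d8:H2→d9:-→d10:-→d11:-→d12:H0→d13:-→d14:-→d15:-→d16:H4 -> H4
  lookup 61.0.3.18: bits 0011110100 walk d0:-→d1:-→d2:-→d3:-→d4:H4→d5:-→d6:-→d7:-→d8:H2→d9:-→d10:- -> H2
  - 26.21.176.0/20 clear@20
  lookup 61.0.6.173: bits 0011110100 walk d0:-→d1:-→d2:-→d3:-→d4:H4→d5:-→d6:-→d7:-→d8:H2→d9:-→d10:- -> H2
  lookup 48.0.0.0: bits 0011 walk d0:-→d1:-→d2:-→d3:-→d4:H4 -> H4
  lookup 61.37.7.166: bits 0011110100100101 walk d0:-→d1:-→d2:-→d3:-→d4:H4→d5:-→d6:-→d7:-→d8:H2→d9:-→d10:-→d11:-→d12:H0→d13:-→d14:-→d15:-→d16:H4 -> H4
  add 61.37.128.0/18 -> H6 at depth 18
  lookup 61.32.0.2: bits 0011110100100 walk d0:-→d1:-→d2:-→d3:-→d4:H4→d5:-→d6:-→d7:-→d8:H2→d9:-→d10:-→d11:-→d12:H0→d13:- -> H0
  add 204.76.0.0/16 -> H5 at depth 16
  add 26.21.0.0/16 -> H0 at depth 16
  lookup 61.35.118.118: bits 0011110100100 walk d0:-→d1:-→d2:-→d3:-→d4:H4→d5:-→d6:-→d7:-→d8:H2→d9:-→d10:-→d11:-→d12:H0→d13:- -> H0
  lookup 61.37.128.193: bits 001111010010010110 walk d0:-→d1:-→d2:-→d3:-→d4:H4→d5:-→d6:-→d7:-→d8:H2→d9:-→d10:-→d11:-→d12:H0→d13:-→d14:-→d15:-→d16:H4→d17:-→d18:H6 -> H6
  add 26.16.0.0/12 -> H2 at depth 12
  lookup 61.37.143.53: bits 001111010010010110 walk d0:-→d1:-→d2:-→d3:-→d4:H4→d5:-→d6:-→d7:-→d8:H2→d9:-→d10:-→d11:-→d12:H0→d13:-→d14:-→d15:-→d16:H4→d17:-→d18:H6 -> H6
  lookup 26.16.0.170: bits 0001101000010 walk d0:-→d1:-→d2:-→d3:-→d4:-→d5:-→d6:-→d7:-→d8:-→d9:-→d10:-→d11:-→d12:H2→d13:- -> H2
  lookup 204.76.0.1: bits 1100110001001100 walk d0:-→d1:-→d2:-→d3:-→d4:-→d5:-→d6:-→d7:-→d8:-→d9:-→d10:-→d11:-→d12:H1→d13:-→d14:-→d15:-→d16:H5 -> H5
  lookup 79.52.135.10: bits 0 walk d0:-→d1:- -> no-route
  add 204.64.0.0/12 -> H0 at depth 12
  - 26.21.0.0/16 clear@16
  lookup 26.21.180.35: bits 0001101000010101101101000010 walk d0:-→d1:-→d2:-→d3:-→d4:-→d5:-→d6:-→d7:-→d8:-→d9:-→d10:-→d11:-→d12:H2→d13:-→d14:-→d15:-→d16:-→d17:-→d18:-→d19:-→d20:-→d21:-→d22:-→d23:-→d24:-→d25:-→d26:-→d27:-→d28:H5 -> H5
  lookup 61.37.141.57: bits 001111010010010110 walk d0:-→d1:-→d2:-→d3:-→d4:H4→d5:-→d6:-→d7:-→d8:H2→d9:-→d10:-→d11:-→d12:H0→d13:-→d14:-→d15:-→d16:H4→d17:-→d18:H6 -> H6
  lookup 98.88.110.151: bits 0 walk d0:-→d1:- -> no-route
  add 204.76.192.0/20 -> H1 at depth 20
  lookup 61.33.206.82: bits 0011110100100 walk d0:-→d1:-→d2:-→d3:-→d4:H4→d5:-→d6:-→d7:-→d8:H2→d9:-→d10:-→d11:-→d12:H0→d13:- -> H0
  - 204.76.0.0/16 clear@16
  add 0.0.0.0/0 -> H0 at depth 0
  add 61.37.191.176/28 -> H3 at depth 28
  lookup 204.64.0.1: bits 110011000100 walk d0:H0→d1:-→d2:-→d3:-→d4:-→d5:-→d6:-→d7:-→d8:-→d9:-→d10:-→d11:-→d12:H0 -> H0
  add 61.37.191.186/32 -> H5 at depth 32
  add 204.76.0.0/16 -> H0 at depth 16
  add 26.21.180.41/32 -> H3 at depth 32

== LOOKUPS ==
["H4","H4","H2","H2","H4","H4","H0","H0","H6","H6","H2","H5","no-route","H5","H6","no-route","H0","H0"]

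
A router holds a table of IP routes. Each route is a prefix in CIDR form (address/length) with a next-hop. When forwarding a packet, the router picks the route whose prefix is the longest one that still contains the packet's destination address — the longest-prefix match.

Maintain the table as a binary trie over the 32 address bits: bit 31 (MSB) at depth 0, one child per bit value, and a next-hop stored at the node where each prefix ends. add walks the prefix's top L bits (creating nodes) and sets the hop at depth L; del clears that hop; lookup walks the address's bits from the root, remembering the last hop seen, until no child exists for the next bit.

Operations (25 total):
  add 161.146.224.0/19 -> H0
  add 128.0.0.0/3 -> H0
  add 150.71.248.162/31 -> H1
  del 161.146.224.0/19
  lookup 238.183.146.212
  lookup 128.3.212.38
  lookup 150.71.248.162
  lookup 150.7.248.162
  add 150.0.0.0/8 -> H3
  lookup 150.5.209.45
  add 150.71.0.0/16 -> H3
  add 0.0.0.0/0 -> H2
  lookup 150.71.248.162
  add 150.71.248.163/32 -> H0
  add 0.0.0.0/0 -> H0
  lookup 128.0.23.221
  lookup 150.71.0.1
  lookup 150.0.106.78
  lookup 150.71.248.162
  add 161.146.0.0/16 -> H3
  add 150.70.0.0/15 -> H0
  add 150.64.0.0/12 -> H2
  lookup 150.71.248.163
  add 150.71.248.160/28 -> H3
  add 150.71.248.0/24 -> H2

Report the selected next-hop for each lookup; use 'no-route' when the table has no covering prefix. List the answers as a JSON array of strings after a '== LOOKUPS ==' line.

Trace:
  add 161.146.224.0/19 -> H0 at depth 19
  add 128.0.0.0/3 -> H0 at depth 3
  add 150.71.248.162/31 -> H1 at depth 31
  del 161.146.224.0/19 (clear depth 19)
  ? 238.183.146.212  path d0:-→d1:-  best=no-route
  ? 128.3.212.38  path d0:-→d1:-→d2:-→d3:H0  best=H0
  ? 150.71.248.162  path d0:-→d1:-→d2:-→d3:H0→d4:-→d5:-→d6:-→d7:-→d8:-→d9:-→d10:-→d11:-→d12:-→d13:-→d14:-→d15:-→d16:-→d17:-→d18:-→d19:-→d20:-→d21:-→d22:-→d23:-→d24:-→d25:-→d26:-→d27:-→d28:-→d29:-→d30:-→d31:H1  best=H1
  ? 150.7.248.162  path d0:-→d1:-→d2:-→d3:H0→d4:-→d5:-→d6:-→d7:-→d8:-→d9:-  best=H0
  add 150.0.0.0/8 -> H3 at depth 8
  ? 150.5.209.45  path d0:-→d1:-→d2:-→d3:H0→d4:-→d5:-→d6:-→d7:-→d8:H3→d9:-  best=H3
  add 150.71.0.0/16 -> H3 at depth 16
  add 0.0.0.0/0 -> H2 at depth 0
  ? 150.71.248.162  path d0:H2→d1:-→d2:-→d3:H0→d4:-→d5:-→d6:-→d7:-→d8:H3→d9:-→d10:-→d11:-→d12:-→d13:-→d14:-→d15:-→d16:H3→d17:-→d18:-→d19:-→d20:-→d21:-→d22:-→d23:-→d24:-→d25:-→d26:-→d27:-→d28:-→d29:-→d30:-→d31:H1  best=H1
  add 150.71.248.163/32 -> H0 at depth 32
  add 0.0.0.0/0 -> H0 at depth 0
  ? 128.0.23.221  path d0:H0→d1:-→d2:-→d3:H0  best=H0
  ? 150.71.0.1  path d0:H0→d1:-→d2:-→d3:H0→d4:-→d5:-→d6:-→d7:-→d8:H3→d9:-→d10:-→d11:-→d12:-→d13:-→d14:-→d15:-→d16:H3  best=H3
  ? 150.0.106.78  path d0:H0→d1:-→d2:-→d3:H0→d4:-→d5:-→d6:-→d7:-→d8:H3→d9:-  best=H3
  ? 150.71.248.162  path d0:H0→d1:-→d2:-→d3:H0→d4:-→d5:-→d6:-→d7:-→d8:H3→d9:-→d10:-→d11:-→d12:-→d13:-→d14:-→d15:-→d16:H3→d17:-→d18:-→d19:-→d20:-→d21:-→d22:-→d23:-→d24:-→d25:-→d26:-→d27:-→d28:-→d29:-→d30:-→d31:H1  best=H1
  add 161.146.0.0/16 -> H3 at depth 16
  add 150.70.0.0/15 -> H0 at depth 15
  add 150.64.0.0/12 -> H2 at depth 12
  ? 150.71.248.163  path d0:H0→d1:-→d2:-→d3:H0→d4:-→d5:-→d6:-→d7:-→d8:H3→d9:-→d10:-→d11:-→d12:H2→d13:-→d14:-→d15:H0→d16:H3→d17:-→d18:-→d19:-→d20:-→d21:-→d22:-→d23:-→d24:-→d25:-→d26:-→d27:-→d28:-→d29:-→d30:-→d31:H1→d32:H0  best=H0
  add 150.71.248.160/28 -> H3 at depth 28
  add 150.71.248.0/24 -> H2 at depth 24

== LOOKUPS ==
["no-route","H0","H1","H0","H3","H1","H0","H3","H3","H1","H0"]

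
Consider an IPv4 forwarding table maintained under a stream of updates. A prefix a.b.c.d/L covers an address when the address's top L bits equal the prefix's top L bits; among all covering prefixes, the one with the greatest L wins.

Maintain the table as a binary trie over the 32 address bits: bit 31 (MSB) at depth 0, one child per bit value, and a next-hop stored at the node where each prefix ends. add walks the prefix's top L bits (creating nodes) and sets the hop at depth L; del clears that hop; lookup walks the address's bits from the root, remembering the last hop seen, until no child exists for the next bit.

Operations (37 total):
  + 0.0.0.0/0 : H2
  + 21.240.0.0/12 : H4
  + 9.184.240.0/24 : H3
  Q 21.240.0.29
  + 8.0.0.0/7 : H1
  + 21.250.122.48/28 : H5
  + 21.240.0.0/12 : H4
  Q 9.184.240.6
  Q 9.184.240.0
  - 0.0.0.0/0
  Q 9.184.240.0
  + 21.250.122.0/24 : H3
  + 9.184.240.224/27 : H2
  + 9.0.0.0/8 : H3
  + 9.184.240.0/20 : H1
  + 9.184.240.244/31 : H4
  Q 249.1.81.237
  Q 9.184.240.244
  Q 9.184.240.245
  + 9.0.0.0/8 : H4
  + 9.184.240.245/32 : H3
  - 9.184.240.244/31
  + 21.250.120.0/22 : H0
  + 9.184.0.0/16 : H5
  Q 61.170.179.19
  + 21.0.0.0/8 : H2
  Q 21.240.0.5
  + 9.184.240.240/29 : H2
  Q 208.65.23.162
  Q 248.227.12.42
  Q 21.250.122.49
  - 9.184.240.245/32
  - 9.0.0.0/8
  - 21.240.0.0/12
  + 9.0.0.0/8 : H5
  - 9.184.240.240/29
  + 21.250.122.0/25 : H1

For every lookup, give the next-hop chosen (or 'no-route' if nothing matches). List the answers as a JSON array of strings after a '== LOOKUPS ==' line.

Apply in order:
  add 0.0.0.0/0 -> H2 at depth 0
  add 21.240.0.0/12 -> H4 at depth 12
  add 9.184.240.0/24 -> H3 at depth 24
  ? 21.240.0.29  path d0:H2→d1:-→d2:-→d3:-→d4:-→d5:-→d6:-→d7:-→d8:-→d9:-→d10:-→d11:-→d12:H4  best=H4
  add 8.0.0.0/7 -> H1 at depth 7
  add 21.250.122.48/28 -> H5 at depth 28
  add 21.240.0.0/12 -> H4 at depth 12
  ? 9.184.240.6  path d0:H2→d1:-→d2:-→d3:-→d4:-→d5:-→d6:-→d7:H1→d8:-→d9:-→d10:-→d11:-→d12:-→d13:-→d14:-→d15:-→d16:-→d17:-→d18:-→d19:-→d20:-→d21:-→d22:-→d23:-→d24:H3  best=H3
  ? 9.184.240.0  path d0:H2→d1:-→d2:-→d3:-→d4:-→d5:-→d6:-→d7:H1→d8:-→d9:-→d10:-→d11:-→d12:-→d13:-→d14:-→d15:-→d16:-→d17:-→d18:-→d19:-→d20:-→d21:-→d22:-→d23:-→d24:H3  best=H3
  - 0.0.0.0/0 clear@0
  ? 9.184.240.0  path d0:-→d1:-→d2:-→d3:-→d4:-→d5:-→d6:-→d7:H1→d8:-→d9:-→d10:-→d11:-→d12:-→d13:-→d14:-→d15:-→d16:-→d17:-→d18:-→d19:-→d20:-→d21:-→d22:-→d23:-→d24:H3  best=H3
  add 21.250.122.0/24 -> H3 at depth 24
  add 9.184.240.224/27 -> H2 at depth 27
  add 9.0.0.0/8 -> H3 at depth 8
  add 9.184.240.0/20 -> H1 at depth 20
  add 9.184.240.244/31 -> H4 at depth 31
  ? 249.1.81.237  path d0:-  best=no-route
  ? 9.184.240.244  path d0:-→d1:-→d2:-→d3:-→d4:-→d5:-→d6:-→d7:H1→d8:H3→d9:-→d10:-→d11:-→d12:-→d13:-→d14:-→d15:-→d16:-→d17:-→d18:-→d19:-→d20:H1→d21:-→d22:-→d23:-→d24:H3→d25:-→d26:-→d27:H2→d28:-→d29:-→d30:-→d31:H4  best=H4
  ? 9.184.240.245  path d0:-→d1:-→d2:-→d3:-→d4:-→d5:-→d6:-→d7:H1→d8:H3→d9:-→d10:-→d11:-→d12:-→d13:-→d14:-→d15:-→d16:-→d17:-→d18:-→d19:-→d20:H1→d21:-→d22:-→d23:-→d24:H3→d25:-→d26:-→d27:H2→d28:-→d29:-→d30:-→d31:H4  best=H4
  add 9.0.0.0/8 -> H4 at depth 8
  add 9.184.240.245/32 -> H3 at depth 32
  - 9.184.240.244/31 clear@31
  add 21.250.120.0/22 -> H0 at depth 22
  add 9.184.0.0/16 -> H5 at depth 16
  ? 61.170.179.19  path d0:-→d1:-→d2:-  best=no-route
  add 21.0.0.0/8 -> H2 at depth 8
  ? 21.240.0.5  path d0:-→d1:-→d2:-→d3:-→d4:-→d5:-→d6:-→d7:-→d8:H2→d9:-→d10:-→d11:-→d12:H4  best=H4
  add 9.184.240.240/29 -> H2 at depth 29
  ? 208.65.23.162  path d0:-  best=no-route
  ? 248.227.12.42  path d0:-  best=no-route
  ? 21.250.122.49  path d0:-→d1:-→d2:-→d3:-→d4:-→d5:-→d6:-→d7:-→d8:H2→d9:-→d10:-→d11:-→d12:H4→d13:-→d14:-→d15:-→d16:-→d17:-→d18:-→d19:-→d20:-→d21:-→d22:H0→d23:-→d24:H3→d25:-→d26:-→d27:-→d28:H5  best=H5
  - 9.184.240.245/32 clear@32
  - 9.0.0.0/8 clear@8
  - 21.240.0.0/12 clear@12
  add 9.0.0.0/8 -> H5 at depth 8
  - 9.184.240.240/29 clear@29
  add 21.250.122.0/25 -> H1 at depth 25

== LOOKUPS ==
["H4","H3","H3","H3","no-route","H4","H4","no-route","H4","no-route","no-route","H5"]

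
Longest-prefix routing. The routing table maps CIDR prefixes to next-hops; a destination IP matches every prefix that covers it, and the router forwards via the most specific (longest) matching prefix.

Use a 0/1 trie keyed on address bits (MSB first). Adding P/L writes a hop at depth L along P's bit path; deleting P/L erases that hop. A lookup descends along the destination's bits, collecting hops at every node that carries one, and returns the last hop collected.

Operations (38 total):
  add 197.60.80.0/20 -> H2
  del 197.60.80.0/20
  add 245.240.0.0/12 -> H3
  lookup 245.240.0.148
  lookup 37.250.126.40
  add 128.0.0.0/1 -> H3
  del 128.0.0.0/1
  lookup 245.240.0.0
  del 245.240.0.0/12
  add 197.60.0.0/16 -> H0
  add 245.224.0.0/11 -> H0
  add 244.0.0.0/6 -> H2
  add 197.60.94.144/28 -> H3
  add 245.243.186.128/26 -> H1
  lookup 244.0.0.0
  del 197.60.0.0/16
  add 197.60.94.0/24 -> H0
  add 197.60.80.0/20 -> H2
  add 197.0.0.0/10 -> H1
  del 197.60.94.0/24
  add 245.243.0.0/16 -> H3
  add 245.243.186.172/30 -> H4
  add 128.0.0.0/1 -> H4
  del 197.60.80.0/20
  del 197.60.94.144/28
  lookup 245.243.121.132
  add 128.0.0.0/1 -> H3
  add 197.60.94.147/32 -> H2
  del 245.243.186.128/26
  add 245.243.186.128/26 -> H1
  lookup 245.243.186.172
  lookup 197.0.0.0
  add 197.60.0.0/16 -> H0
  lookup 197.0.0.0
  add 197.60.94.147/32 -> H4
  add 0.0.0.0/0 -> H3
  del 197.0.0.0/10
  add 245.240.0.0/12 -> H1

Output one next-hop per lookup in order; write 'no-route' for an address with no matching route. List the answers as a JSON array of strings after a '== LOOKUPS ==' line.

Trace:
  + 197.60.80.0/20 (H2) depth=20
  - 197.60.80.0/20 clear@20
  + 245.240.0.0/12 (H3) depth=12
  ? 245.240.0.148  path d0:-→d1:-→d2:-→d3:-→d4:-→d5:-→d6:-→d7:-→d8:-→d9:-→d10:-→d11:-→d12:H3  best=H3
  ? 37.250.126.40  path d0:-  best=no-route
  + 128.0.0.0/1 (H3) depth=1
  - 128.0.0.0/1 clear@1
  ? 245.240.0.0  path d0:-→d1:-→d2:-→d3:-→d4:-→d5:-→d6:-→d7:-→d8:-→d9:-→d10:-→d11:-→d12:H3  best=H3
  - 245.240.0.0/12 clear@12
  + 197.60.0.0/16 (H0) depth=16
  + 245.224.0.0/11 (H0) depth=11
  + 244.0.0.0/6 (H2) depth=6
  + 197.60.94.144/28 (H3) depth=28
  + 245.243.186.128/26 (H1) depth=26
  ? 244.0.0.0  path d0:-→d1:-→d2:-→d3:-→d4:-→d5:-→d6:H2→d7:-  best=H2
  - 197.60.0.0/16 clear@16
  + 197.60.94.0/24 (H0) depth=24
  + 197.60.80.0/20 (H2) depth=20
  + 197.0.0.0/10 (H1) depth=10
  - 197.60.94.0/24 clear@24
  + 245.243.0.0/16 (H3) depth=16
  + 245.243.186.172/30 (H4) depth=30
  + 128.0.0.0/1 (H4) depth=1
  - 197.60.80.0/20 clear@20
  - 197.60.94.144/28 clear@28
  ? 245.243.121.132  path d0:-→d1:H4→d2:-→d3:-→d4:-→d5:-→d6:H2→d7:-→d8:-→d9:-→d10:-→d11:H0→d12:-→d13:-→d14:-→d15:-→d16:H3  best=H3
  + 128.0.0.0/1 (H3) depth=1
  + 197.60.94.147/32 (H2) depth=32
  - 245.243.186.128/26 clear@26
  + 245.243.186.128/26 (H1) depth=26
  ? 245.243.186.172  path d0:-→d1:H3→d2:-→d3:-→d4:-→d5:-→d6:H2→d7:-→d8:-→d9:-→d10:-→d11:H0→d12:-→d13:-→d14:-→d15:-→d16:H3→d17:-→d18:-→d19:-→d20:-→d21:-→d22:-→d23:-→d24:-→d25:-→d26:H1→d27:-→d28:-→d29:-→d30:H4  best=H4
  ? 197.0.0.0  path d0:-→d1:H3→d2:-→d3:-→d4:-→d5:-→d6:-→d7:-→d8:-→d9:-→d10:H1  best=H1
  + 197.60.0.0/16 (H0) depth=16
  ? 197.0.0.0  path d0:-→d1:H3→d2:-→d3:-→d4:-→d5:-→d6:-→d7:-→d8:-→d9:-→d10:H1  best=H1
  + 197.60.94.147/32 (H4) depth=32
  + 0.0.0.0/0 (H3) depth=0
  - 197.0.0.0/10 clear@10
  + 245.240.0.0/12 (H1) depth=12

== LOOKUPS ==
["H3","no-route","H3","H2","H3","H4","H1","H1"]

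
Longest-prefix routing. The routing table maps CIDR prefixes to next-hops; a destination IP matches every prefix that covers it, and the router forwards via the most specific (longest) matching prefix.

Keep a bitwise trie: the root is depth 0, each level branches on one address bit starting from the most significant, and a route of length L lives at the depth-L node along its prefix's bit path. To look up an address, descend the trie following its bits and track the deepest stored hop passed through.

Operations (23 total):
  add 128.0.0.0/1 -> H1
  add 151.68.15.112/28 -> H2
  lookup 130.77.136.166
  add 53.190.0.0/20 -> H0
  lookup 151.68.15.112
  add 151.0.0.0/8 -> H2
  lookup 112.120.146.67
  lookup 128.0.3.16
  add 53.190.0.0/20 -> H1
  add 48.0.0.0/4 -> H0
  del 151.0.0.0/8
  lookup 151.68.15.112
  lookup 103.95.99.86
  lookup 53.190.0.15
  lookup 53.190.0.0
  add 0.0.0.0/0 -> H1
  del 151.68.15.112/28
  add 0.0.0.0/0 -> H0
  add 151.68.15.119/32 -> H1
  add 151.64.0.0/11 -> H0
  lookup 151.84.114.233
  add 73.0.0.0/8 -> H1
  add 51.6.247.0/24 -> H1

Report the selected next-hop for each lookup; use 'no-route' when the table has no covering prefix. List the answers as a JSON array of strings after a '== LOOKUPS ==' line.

Trace:
  + 128.0.0.0/1 (H1) depth=1
  + 151.68.15.112/28 (H2) depth=28
  lookup 130.77.136.166: bits 100 walk d0:-→d1:H1→d2:-→d3:- -> H1
  + 53.190.0.0/20 (H0) depth=20
  lookup 151.68.15.112: bits 1001011101000100000011110111 walk d0:-→d1:H1→d2:-→d3:-→d4:-→d5:-→d6:-→d7:-→d8:-→d9:-→d10:-→d11:-→d12:-→d13:-→d14:-→d15:-→d16:-→d17:-→d18:-→d19:-→d20:-→d21:-→d22:-→d23:-→d24:-→d25:-→d26:-→d27:-→d28:H2 -> H2
  + 151.0.0.0/8 (H2) depth=8
  lookup 112.120.146.67: bits 0 walk d0:-→d1:- -> no-route
  lookup 128.0.3.16: bits 100 walk d0:-→d1:H1→d2:-→d3:- -> H1
  + 53.190.0.0/20 (H1) depth=20
  + 48.0.0.0/4 (H0) depth=4
  del 151.0.0.0/8 (clear depth 8)
  lookup 151.68.15.112: bits 1001011101000100000011110111 walk d0:-→d1:H1→d2:-→d3:-→d4:-→d5:-→d6:-→d7:-→d8:-→d9:-→d10:-→d11:-→d12:-→d13:-→d14:-→d15:-→d16:-→d17:-→d18:-→d19:-→d20:-→d21:-→d22:-→d23:-→d24:-→d25:-→d26:-→d27:-→d28:H2 -> H2
  lookup 103.95.99.86: bits 0 walk d0:-→d1:- -> no-route
  lookup 53.190.0.15: bits 00110101101111100000 walk d0:-→d1:-→d2:-→d3:-→d4:H0→d5:-→d6:-→d7:-→d8:-→d9:-→d10:-→d11:-→d12:-→d13:-→d14:-→d15:-→d16:-→d17:-→d18:-→d19:-→d20:H1 -> H1
  lookup 53.190.0.0: bits 00110101101111100000 walk d0:-→d1:-→d2:-→d3:-→d4:H0→d5:-→d6:-→d7:-→d8:-→d9:-→d10:-→d11:-→d12:-→d13:-→d14:-→d15:-→d16:-→d17:-→d18:-→d19:-→d20:H1 -> H1
  + 0.0.0.0/0 (H1) depth=0
  del 151.68.15.112/28 (clear depth 28)
  + 0.0.0.0/0 (H0) depth=0
  + 151.68.15.119/32 (H1) depth=32
  + 151.64.0.0/11 (H0) depth=11
  lookup 151.84.114.233: bits 10010111010 walk d0:H0→d1:H1→d2:-→d3:-→d4:-→d5:-→d6:-→d7:-→d8:-→d9:-→d10:-→d11:H0 -> H0
  + 73.0.0.0/8 (H1) depth=8
  + 51.6.247.0/24 (H1) depth=24

== LOOKUPS ==
["H1","H2","no-route","H1","H2","no-route","H1","H1","H0"]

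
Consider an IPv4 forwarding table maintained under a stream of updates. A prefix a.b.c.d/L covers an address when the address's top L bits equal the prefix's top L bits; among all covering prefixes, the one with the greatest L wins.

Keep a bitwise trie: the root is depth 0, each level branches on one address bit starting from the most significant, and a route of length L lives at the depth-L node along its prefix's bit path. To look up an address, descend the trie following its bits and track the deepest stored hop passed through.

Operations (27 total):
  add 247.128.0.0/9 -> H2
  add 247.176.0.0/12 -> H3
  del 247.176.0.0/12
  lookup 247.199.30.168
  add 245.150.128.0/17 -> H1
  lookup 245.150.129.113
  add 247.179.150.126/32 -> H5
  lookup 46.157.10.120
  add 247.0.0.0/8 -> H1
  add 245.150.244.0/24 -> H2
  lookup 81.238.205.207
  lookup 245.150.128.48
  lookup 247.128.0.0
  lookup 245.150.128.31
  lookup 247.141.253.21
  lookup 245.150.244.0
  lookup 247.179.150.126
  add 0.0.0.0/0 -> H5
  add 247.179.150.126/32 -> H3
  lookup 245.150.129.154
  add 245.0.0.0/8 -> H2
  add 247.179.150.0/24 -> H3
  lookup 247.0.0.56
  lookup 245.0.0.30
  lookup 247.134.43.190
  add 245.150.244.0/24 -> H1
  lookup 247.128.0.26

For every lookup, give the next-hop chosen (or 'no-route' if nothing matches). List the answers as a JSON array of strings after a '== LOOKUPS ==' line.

Apply in order:
  + 247.128.0.0/9 (H2) depth=9
  + 247.176.0.0/12 (H3) depth=12
  - 247.176.0.0/12 clear@12
  Q 247.199.30.168: descend 111101111 ; hops seen [H2] ; pick H2
  + 245.150.128.0/17 (H1) depth=17
  Q 245.150.129.113: descend 11110101100101101 ; hops seen [H1] ; pick H1
  + 247.179.150.126/32 (H5) depth=32
  Q 46.157.10.120: descend ε ; hops seen [∅] ; pick no-route
  + 247.0.0.0/8 (H1) depth=8
  + 245.150.244.0/24 (H2) depth=24
  Q 81.238.205.207: descend ε ; hops seen [∅] ; pick no-route
  Q 245.150.128.48: descend 11110101100101101 ; hops seen [H1] ; pick H1
  Q 247.128.0.0: descend 1111011110 ; hops seen [H1,H2] ; pick H2
  Q 245.150.128.31: descend 11110101100101101 ; hops seen [H1] ; pick H1
  Q 247.141.253.21: descend 1111011110 ; hops seen [H1,H2] ; pick H2
  Q 245.150.244.0: descend 111101011001011011110100 ; hops seen [H1,H2] ; pick H2
  Q 247.179.150.126: descend 11110111101100111001011001111110 ; hops seen [H1,H2,H5] ; pick H5
  + 0.0.0.0/0 (H5) depth=0
  + 247.179.150.126/32 (H3) depth=32
  Q 245.150.129.154: descend 11110101100101101 ; hops seen [H5,H1] ; pick H1
  + 245.0.0.0/8 (H2) depth=8
  + 247.179.150.0/24 (H3) depth=24
  Q 247.0.0.56: descend 11110111 ; hops seen [H5,H1] ; pick H1
  Q 245.0.0.30: descend 11110101 ; hops seen [H5,H2] ; pick H2
  Q 247.134.43.190: descend 1111011110 ; hops seen [H5,H1,H2] ; pick H2
  + 245.150.244.0/24 (H1) depth=24
  Q 247.128.0.26: descend 1111011110 ; hops seen [H5,H1,H2] ; pick H2

== LOOKUPS ==
["H2","H1","no-route","no-route","H1","H2","H1","H2","H2","H5","H1","H1","H2","H2","H2"]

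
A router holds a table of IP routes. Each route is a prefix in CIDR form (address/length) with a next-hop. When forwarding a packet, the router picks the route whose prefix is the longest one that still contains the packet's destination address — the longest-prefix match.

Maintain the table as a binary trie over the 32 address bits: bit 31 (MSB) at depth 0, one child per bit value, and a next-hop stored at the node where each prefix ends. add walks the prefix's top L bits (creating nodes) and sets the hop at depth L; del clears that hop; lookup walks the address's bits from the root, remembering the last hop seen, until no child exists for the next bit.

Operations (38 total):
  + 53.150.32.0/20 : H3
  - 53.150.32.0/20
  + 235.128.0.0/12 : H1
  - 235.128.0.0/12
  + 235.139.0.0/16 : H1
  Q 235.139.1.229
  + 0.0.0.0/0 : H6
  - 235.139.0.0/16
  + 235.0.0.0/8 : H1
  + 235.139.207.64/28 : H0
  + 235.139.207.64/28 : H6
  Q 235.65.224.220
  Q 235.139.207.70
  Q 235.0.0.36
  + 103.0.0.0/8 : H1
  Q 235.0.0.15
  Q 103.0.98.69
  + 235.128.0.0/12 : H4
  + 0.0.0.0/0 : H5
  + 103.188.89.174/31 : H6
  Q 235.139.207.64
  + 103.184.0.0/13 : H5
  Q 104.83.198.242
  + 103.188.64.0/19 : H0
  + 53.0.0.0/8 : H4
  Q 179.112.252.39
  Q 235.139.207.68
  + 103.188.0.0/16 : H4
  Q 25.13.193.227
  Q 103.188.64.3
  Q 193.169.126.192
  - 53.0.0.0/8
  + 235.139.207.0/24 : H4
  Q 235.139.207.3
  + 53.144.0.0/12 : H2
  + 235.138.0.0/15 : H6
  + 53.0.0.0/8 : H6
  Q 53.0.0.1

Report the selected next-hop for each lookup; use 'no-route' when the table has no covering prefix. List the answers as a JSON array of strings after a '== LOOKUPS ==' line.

Process each operation:
  add 53.150.32.0/20 -> H3 at depth 20
  del 53.150.32.0/20 (clear depth 20)
  add 235.128.0.0/12 -> H1 at depth 12
  del 235.128.0.0/12 (clear depth 12)
  add 235.139.0.0/16 -> H1 at depth 16
  ? 235.139.1.229  path d0:-→d1:-→d2:-→d3:-→d4:-→d5:-→d6:-→d7:-→d8:-→d9:-→d10:-→d11:-→d12:-→d13:-→d14:-→d15:-→d16:H1  best=H1
  add 0.0.0.0/0 -> H6 at depth 0
  del 235.139.0.0/16 (clear depth 16)
  add 235.0.0.0/8 -> H1 at depth 8
  add 235.139.207.64/28 -> H0 at depth 28
  add 235.139.207.64/28 -> H6 at depth 28
  ? 235.65.224.220  path d0:H6→d1:-→d2:-→d3:-→d4:-→d5:-→d6:-→d7:-→d8:H1  best=H1
  ? 235.139.207.70  path d0:H6→d1:-→d2:-→d3:-→d4:-→d5:-→d6:-→d7:-→d8:H1→d9:-→d10:-→d11:-→d12:-→d13:-→d14:-→d15:-→d16:-→d17:-→d18:-→d19:-→d20:-→d21:-→d22:-→d23:-→d24:-→d25:-→d26:-→d27:-→d28:H6  best=H6
  ? 235.0.0.36  path d0:H6→d1:-→d2:-→d3:-→d4:-→d5:-→d6:-→d7:-→d8:H1  best=H1
  add 103.0.0.0/8 -> H1 at depth 8
  ? 235.0.0.15  path d0:H6→d1:-→d2:-→d3:-→d4:-→d5:-→d6:-→d7:-→d8:H1  best=H1
  ? 103.0.98.69  path d0:H6→d1:-→d2:-→d3:-→d4:-→d5:-→d6:-→d7:-→d8:H1  best=H1
  add 235.128.0.0/12 -> H4 at depth 12
  add 0.0.0.0/0 -> H5 at depth 0
  add 103.188.89.174/31 -> H6 at depth 31
  ? 235.139.207.64  path d0:H5→d1:-→d2:-→d3:-→d4:-→d5:-→d6:-→d7:-→d8:H1→d9:-→d10:-→d11:-→d12:H4→d13:-→d14:-→d15:-→d16:-→d17:-→d18:-→d19:-→d20:-→d21:-→d22:-→d23:-→d24:-→d25:-→d26:-→d27:-→d28:H6  best=H6
  add 103.184.0.0/13 -> H5 at depth 13
  ? 104.83.198.242  path d0:H5→d1:-→d2:-→d3:-→d4:-  best=H5
  add 103.188.64.0/19 -> H0 at depth 19
  add 53.0.0.0/8 -> H4 at depth 8
  ? 179.112.252.39  path d0:H5→d1:-  best=H5
  ? 235.139.207.68  path d0:H5→d1:-→d2:-→d3:-→d4:-→d5:-→d6:-→d7:-→d8:H1→d9:-→d10:-→d11:-→d12:H4→d13:-→d14:-→d15:-→d16:-→d17:-→d18:-→d19:-→d20:-→d21:-→d22:-→d23:-→d24:-→d25:-→d26:-→d27:-→d28:H6  best=H6
  add 103.188.0.0/16 -> H4 at depth 16
  ? 25.13.193.227  path d0:H5→d1:-→d2:-  best=H5
  ? 103.188.64.3  path d0:H5→d1:-→d2:-→d3:-→d4:-→d5:-→d6:-→d7:-→d8:H1→d9:-→d10:-→d11:-→d12:-→d13:H5→d14:-→d15:-→d16:H4→d17:-→d18:-→d19:H0  best=H0
  ? 193.169.126.192  path d0:H5→d1:-→d2:-  best=H5
  del 53.0.0.0/8 (clear depth 8)
  add 235.139.207.0/24 -> H4 at depth 24
  ? 235.139.207.3  path d0:H5→d1:-→d2:-→d3:-→d4:-→d5:-→d6:-→d7:-→d8:H1→d9:-→d10:-→d11:-→d12:H4→d13:-→d14:-→d15:-→d16:-→d17:-→d18:-→d19:-→d20:-→d21:-→d22:-→d23:-→d24:H4→d25:-  best=H4
  add 53.144.0.0/12 -> H2 at depth 12
  add 235.138.0.0/15 -> H6 at depth 15
  add 53.0.0.0/8 -> H6 at depth 8
  ? 53.0.0.1  path d0:H5→d1:-→d2:-→d3:-→d4:-→d5:-→d6:-→d7:-→d8:H6  best=H6

== LOOKUPS ==
["H1","H1","H6","H1","H1","H1","H6","H5","H5","H6","H5","H0","H5","H4","H6"]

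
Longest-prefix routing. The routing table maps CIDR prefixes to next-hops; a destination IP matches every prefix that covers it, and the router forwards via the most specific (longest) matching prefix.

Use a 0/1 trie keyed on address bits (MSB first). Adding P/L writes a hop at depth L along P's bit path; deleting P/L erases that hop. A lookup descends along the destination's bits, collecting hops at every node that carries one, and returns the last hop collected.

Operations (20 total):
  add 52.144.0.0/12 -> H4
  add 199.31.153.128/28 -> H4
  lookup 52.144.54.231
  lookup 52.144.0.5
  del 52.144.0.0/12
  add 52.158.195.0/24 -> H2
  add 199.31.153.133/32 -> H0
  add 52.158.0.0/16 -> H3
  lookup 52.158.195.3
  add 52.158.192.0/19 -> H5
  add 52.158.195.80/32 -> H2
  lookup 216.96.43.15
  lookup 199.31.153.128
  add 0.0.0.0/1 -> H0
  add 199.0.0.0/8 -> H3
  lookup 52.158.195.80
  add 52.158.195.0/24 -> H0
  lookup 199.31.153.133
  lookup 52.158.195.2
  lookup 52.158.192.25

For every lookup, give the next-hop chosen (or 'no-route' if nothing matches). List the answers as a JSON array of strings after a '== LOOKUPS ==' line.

Apply in order:
  + 52.144.0.0/12 (H4) depth=12
  + 199.31.153.128/28 (H4) depth=28
  lookup 52.144.54.231: bits 001101001001 walk d0:-→d1:-→d2:-→d3:-→d4:-→d5:-→d6:-→d7:-→d8:-→d9:-→d10:-→d11:-→d12:H4 -> H4
  lookup 52.144.0.5: bits 001101001001 walk d0:-→d1:-→d2:-→d3:-→d4:-→d5:-→d6:-→d7:-→d8:-→d9:-→d10:-→d11:-→d12:H4 -> H4
  - 52.144.0.0/12 clear@12
  + 52.158.195.0/24 (H2) depth=24
  + 199.31.153.133/32 (H0) depth=32
  + 52.158.0.0/16 (H3) depth=16
  lookup 52.158.195.3: bits 001101001001111011000011 walk d0:-→d1:-→d2:-→d3:-→d4:-→d5:-→d6:-→d7:-→d8:-→d9:-→d10:-→d11:-→d12:-→d13:-→d14:-→d15:-→d16:H3→d17:-→d18:-→d19:-→d20:-→d21:-→d22:-→d23:-→d24:H2 -> H2
  + 52.158.192.0/19 (H5) depth=19
  + 52.158.195.80/32 (H2) depth=32
  lookup 216.96.43.15: bits 110 walk d0:-→d1:-→d2:-→d3:- -> no-route
  lookup 199.31.153.128: bits 11000111000111111001100110000 walk d0:-→d1:-→d2:-→d3:-→d4:-→d5:-→d6:-→d7:-→d8:-→d9:-→d10:-→d11:-→d12:-→d13:-→d14:-→d15:-→d16:-→d17:-→d18:-→d19:-→d20:-→d21:-→d22:-→d23:-→d24:-→d25:-→d26:-→d27:-→d28:H4→d29:- -> H4
  + 0.0.0.0/1 (H0) depth=1
  + 199.0.0.0/8 (H3) depth=8
  lookup 52.158.195.80: bits 00110100100111101100001101010000 walk d0:-→d1:H0→d2:-→d3:-→d4:-→d5:-→d6:-→d7:-→d8:-→d9:-→d10:-→d11:-→d12:-→d13:-→d14:-→d15:-→d16:H3→d17:-→d18:-→d19:H5→d20:-→d21:-→d22:-→d23:-→d24:H2→d25:-→d26:-→d27:-→d28:-→d29:-→d30:-→d31:-→d32:H2 -> H2
  + 52.158.195.0/24 (H0) depth=24
  lookup 199.31.153.133: bits 11000111000111111001100110000101 walk d0:-→d1:-→d2:-→d3:-→d4:-→d5:-→d6:-→d7:-→d8:H3→d9:-→d10:-→d11:-→d12:-→d13:-→d14:-→d15:-→d16:-→d17:-→d18:-→d19:-→d20:-→d21:-→d22:-→d23:-→d24:-→d25:-→d26:-→d27:-→d28:H4→d29:-→d30:-→d31:-→d32:H0 -> H0
  lookup 52.158.195.2: bits 0011010010011110110000110 walk d0:-→d1:H0→d2:-→d3:-→d4:-→d5:-→d6:-→d7:-→d8:-→d9:-→d10:-→d11:-→d12:-→d13:-→d14:-→d15:-→d16:H3→d17:-→d18:-→d19:H5→d20:-→d21:-→d22:-→d23:-→d24:H0→d25:- -> H0
  lookup 52.158.192.25: bits 0011010010011110110000 walk d0:-→d1:H0→d2:-→d3:-→d4:-→d5:-→d6:-→d7:-→d8:-→d9:-→d10:-→d11:-→d12:-→d13:-→d14:-→d15:-→d16:H3→d17:-→d18:-→d19:H5→d20:-→d21:-→d22:- -> H5

== LOOKUPS ==
["H4","H4","H2","no-route","H4","H2","H0","H0","H5"]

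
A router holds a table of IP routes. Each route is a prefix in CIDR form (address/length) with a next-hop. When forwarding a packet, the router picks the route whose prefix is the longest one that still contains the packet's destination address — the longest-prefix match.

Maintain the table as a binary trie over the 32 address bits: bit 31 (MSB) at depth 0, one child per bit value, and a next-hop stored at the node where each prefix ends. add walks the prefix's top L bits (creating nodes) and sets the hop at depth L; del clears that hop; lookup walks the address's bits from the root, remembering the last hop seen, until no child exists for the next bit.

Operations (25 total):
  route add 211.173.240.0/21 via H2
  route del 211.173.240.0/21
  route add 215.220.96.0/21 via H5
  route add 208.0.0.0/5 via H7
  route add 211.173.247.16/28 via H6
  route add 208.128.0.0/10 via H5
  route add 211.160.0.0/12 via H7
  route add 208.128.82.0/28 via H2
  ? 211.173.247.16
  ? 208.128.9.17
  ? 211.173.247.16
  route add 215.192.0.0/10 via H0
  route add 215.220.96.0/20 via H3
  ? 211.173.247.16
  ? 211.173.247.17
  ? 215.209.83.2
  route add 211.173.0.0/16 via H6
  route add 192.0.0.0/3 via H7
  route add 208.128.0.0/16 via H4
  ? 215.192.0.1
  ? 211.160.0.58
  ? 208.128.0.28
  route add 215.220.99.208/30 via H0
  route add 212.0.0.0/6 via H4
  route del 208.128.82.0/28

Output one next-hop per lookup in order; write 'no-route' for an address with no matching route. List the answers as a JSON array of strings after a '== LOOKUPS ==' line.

Process each operation:
  + 211.173.240.0/21 (H2) depth=21
  del 211.173.240.0/21 (clear depth 21)
  + 215.220.96.0/21 (H5) depth=21
  + 208.0.0.0/5 (H7) depth=5
  + 211.173.247.16/28 (H6) depth=28
  + 208.128.0.0/10 (H5) depth=10
  + 211.160.0.0/12 (H7) depth=12
  + 208.128.82.0/28 (H2) depth=28
  ? 211.173.247.16  path d0:-→d1:-→d2:-→d3:-→d4:-→d5:H7→d6:-→d7:-→d8:-→d9:-→d10:-→d11:-→d12:H7→d13:-→d14:-→d15:-→d16:-→d17:-→d18:-→d19:-→d20:-→d21:-→d22:-→d23:-→d24:-→d25:-→d26:-→d27:-→d28:H6  best=H6
  ? 208.128.9.17  path d0:-→d1:-→d2:-→d3:-→d4:-→d5:H7→d6:-→d7:-→d8:-→d9:-→d10:H5→d11:-→d12:-→d13:-→d14:-→d15:-→d16:-→d17:-  best=H5
  ? 211.173.247.16  path d0:-→d1:-→d2:-→d3:-→d4:-→d5:H7→d6:-→d7:-→d8:-→d9:-→d10:-→d11:-→d12:H7→d13:-→d14:-→d15:-→d16:-→d17:-→d18:-→d19:-→d20:-→d21:-→d22:-→d23:-→d24:-→d25:-→d26:-→d27:-→d28:H6  best=H6
  + 215.192.0.0/10 (H0) depth=10
  + 215.220.96.0/20 (H3) depth=20
  ? 211.173.247.16  path d0:-→d1:-→d2:-→d3:-→d4:-→d5:H7→d6:-→d7:-→d8:-→d9:-→d10:-→d11:-→d12:H7→d13:-→d14:-→d15:-→d16:-→d17:-→d18:-→d19:-→d20:-→d21:-→d22:-→d23:-→d24:-→d25:-→d26:-→d27:-→d28:H6  best=H6
  ? 211.173.247.17  path d0:-→d1:-→d2:-→d3:-→d4:-→d5:H7→d6:-→d7:-→d8:-→d9:-→d10:-→d11:-→d12:H7→d13:-→d14:-→d15:-→d16:-→d17:-→d18:-→d19:-→d20:-→d21:-→d22:-→d23:-→d24:-→d25:-→d26:-→d27:-→d28:H6  best=H6
  ? 215.209.83.2  path d0:-→d1:-→d2:-→d3:-→d4:-→d5:H7→d6:-→d7:-→d8:-→d9:-→d10:H0→d11:-→d12:-  best=H0
  + 211.173.0.0/16 (H6) depth=16
  + 192.0.0.0/3 (H7) depth=3
  + 208.128.0.0/16 (H4) depth=16
  ? 215.192.0.1  path d0:-→d1:-→d2:-→d3:H7→d4:-→d5:H7→d6:-→d7:-→d8:-→d9:-→d10:H0→d11:-  best=H0
  ? 211.160.0.58  path d0:-→d1:-→d2:-→d3:H7→d4:-→d5:H7→d6:-→d7:-→d8:-→d9:-→d10:-→d11:-→d12:H7  best=H7
  ? 208.128.0.28  path d0:-→d1:-→d2:-→d3:H7→d4:-→d5:H7→d6:-→d7:-→d8:-→d9:-→d10:H5→d11:-→d12:-→d13:-→d14:-→d15:-→d16:H4→d17:-  best=H4
  + 215.220.99.208/30 (H0) depth=30
  + 212.0.0.0/6 (H4) depth=6
  del 208.128.82.0/28 (clear depth 28)

== LOOKUPS ==
["H6","H5","H6","H6","H6","H0","H0","H7","H4"]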